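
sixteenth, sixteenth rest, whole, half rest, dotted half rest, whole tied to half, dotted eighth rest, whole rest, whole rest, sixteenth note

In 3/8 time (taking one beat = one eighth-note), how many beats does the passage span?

One eighth-note beat = 2 sixteenth notes.
Each duration in sixteenth notes: sixteenth = 1; sixteenth rest = 1; whole = 16; half rest = 8; dotted half rest = 12; whole tied to half (whole + half) = 24; dotted eighth rest = 3; whole rest = 16; whole rest = 16; sixteenth note = 1.
Altogether 1 + 1 + 16 + 8 + 12 + 24 + 3 + 16 + 16 + 1 = 98.
98 ÷ 2 = 49 beats.

49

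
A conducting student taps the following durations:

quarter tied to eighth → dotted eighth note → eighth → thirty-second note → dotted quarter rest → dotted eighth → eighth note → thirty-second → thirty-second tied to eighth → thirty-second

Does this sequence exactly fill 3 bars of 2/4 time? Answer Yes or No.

No

One bar of 2/4 = 16 thirty-second notes, so 3 bars = 48.
Working in thirty-second notes: quarter tied to eighth (quarter + eighth) = 12; dotted eighth note = 6; eighth = 4; thirty-second note = 1; dotted quarter rest = 12; dotted eighth = 6; eighth note = 4; thirty-second = 1; thirty-second tied to eighth (thirty-second + eighth) = 5; thirty-second = 1.
Total: 12 + 6 + 4 + 1 + 12 + 6 + 4 + 1 + 5 + 1 = 52.
52 exceeds 48, so the answer is No.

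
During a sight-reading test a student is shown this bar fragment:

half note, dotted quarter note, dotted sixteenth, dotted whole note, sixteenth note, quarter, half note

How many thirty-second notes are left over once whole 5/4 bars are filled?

25

One bar of 5/4 = 40 thirty-second notes.
Express everything in thirty-second notes: half note = 16; dotted quarter note = 12; dotted sixteenth = 3; dotted whole note = 48; sixteenth note = 2; quarter = 8; half note = 16.
Total: 16 + 12 + 3 + 48 + 2 + 8 + 16 = 105.
105 ÷ 40 = 2 complete bars with 25 thirty-second notes remaining.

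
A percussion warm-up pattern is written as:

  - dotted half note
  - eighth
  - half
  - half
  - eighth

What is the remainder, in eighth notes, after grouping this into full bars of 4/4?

One bar of 4/4 = 8 eighth notes.
Each duration in eighth notes: dotted half note = 6; eighth = 1; half = 4; half = 4; eighth = 1.
Sum: 6 + 1 + 4 + 4 + 1 = 16.
16 ÷ 8 = 2 complete bars with 0 eighth notes remaining.

0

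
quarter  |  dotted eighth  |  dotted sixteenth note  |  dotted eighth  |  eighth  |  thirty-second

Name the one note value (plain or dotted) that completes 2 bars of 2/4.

eighth note

2 bars of 2/4 = 32 thirty-second notes.
Express everything in thirty-second notes: quarter = 8; dotted eighth = 6; dotted sixteenth note = 3; dotted eighth = 6; eighth = 4; thirty-second = 1.
Adding: 8 + 6 + 3 + 6 + 4 + 1 = 28.
Remaining: 32 − 28 = 4 thirty-second notes, which is a eighth note.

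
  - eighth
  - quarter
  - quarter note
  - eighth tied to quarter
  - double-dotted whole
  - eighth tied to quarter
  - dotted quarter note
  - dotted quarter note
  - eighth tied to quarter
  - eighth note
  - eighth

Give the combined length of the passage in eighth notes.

Each duration in eighth notes: eighth = 1; quarter = 2; quarter note = 2; eighth tied to quarter (eighth + quarter) = 3; double-dotted whole = 14; eighth tied to quarter (eighth + quarter) = 3; dotted quarter note = 3; dotted quarter note = 3; eighth tied to quarter (eighth + quarter) = 3; eighth note = 1; eighth = 1.
Sum: 1 + 2 + 2 + 3 + 14 + 3 + 3 + 3 + 3 + 1 + 1 = 36 eighth notes.

36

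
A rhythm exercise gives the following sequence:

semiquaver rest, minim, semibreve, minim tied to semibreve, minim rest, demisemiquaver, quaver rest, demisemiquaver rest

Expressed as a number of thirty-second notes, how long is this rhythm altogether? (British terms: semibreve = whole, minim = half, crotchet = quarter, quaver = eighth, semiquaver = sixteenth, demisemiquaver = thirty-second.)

In thirty-second notes: semiquaver rest = 2; minim = 16; semibreve = 32; minim tied to semibreve (minim + semibreve) = 48; minim rest = 16; demisemiquaver = 1; quaver rest = 4; demisemiquaver rest = 1.
Altogether 2 + 16 + 32 + 48 + 16 + 1 + 4 + 1 = 120 thirty-second notes.

120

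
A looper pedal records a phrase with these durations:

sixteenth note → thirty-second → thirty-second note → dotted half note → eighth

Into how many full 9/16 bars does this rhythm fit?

One bar of 9/16 = 18 thirty-second notes.
Working in thirty-second notes: sixteenth note = 2; thirty-second = 1; thirty-second note = 1; dotted half note = 24; eighth = 4.
Adding: 2 + 1 + 1 + 24 + 4 = 32.
32 ÷ 18 = 1 complete bar with 14 left over.

1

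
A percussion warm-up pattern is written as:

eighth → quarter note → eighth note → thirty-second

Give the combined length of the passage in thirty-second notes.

17

Express everything in thirty-second notes: eighth = 4; quarter note = 8; eighth note = 4; thirty-second = 1.
Total: 4 + 8 + 4 + 1 = 17 thirty-second notes.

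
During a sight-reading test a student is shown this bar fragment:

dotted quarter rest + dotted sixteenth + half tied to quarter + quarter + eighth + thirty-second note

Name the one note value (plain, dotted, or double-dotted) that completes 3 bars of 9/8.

3 bars of 9/8 = 108 thirty-second notes.
Convert each value to thirty-second notes: dotted quarter rest = 12; dotted sixteenth = 3; half tied to quarter (half + quarter) = 24; quarter = 8; eighth = 4; thirty-second note = 1.
Total: 12 + 3 + 24 + 8 + 4 + 1 = 52.
Remaining: 108 − 52 = 56 thirty-second notes, which is a double-dotted whole note.

double-dotted whole note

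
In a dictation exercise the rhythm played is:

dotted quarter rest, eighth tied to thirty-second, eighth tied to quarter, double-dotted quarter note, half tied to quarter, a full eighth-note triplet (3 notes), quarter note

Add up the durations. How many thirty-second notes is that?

83

Convert each value to thirty-second notes: dotted quarter rest = 12; eighth tied to thirty-second (eighth + thirty-second) = 5; eighth tied to quarter (eighth + quarter) = 12; double-dotted quarter note = 14; half tied to quarter (half + quarter) = 24; a full eighth-note triplet (3 notes) (three triplet eighths span one quarter) = 8; quarter note = 8.
Sum: 12 + 5 + 12 + 14 + 24 + 8 + 8 = 83 thirty-second notes.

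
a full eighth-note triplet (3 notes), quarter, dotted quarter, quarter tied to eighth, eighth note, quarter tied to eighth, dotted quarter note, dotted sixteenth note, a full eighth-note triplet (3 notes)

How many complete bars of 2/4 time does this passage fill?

4

One bar of 2/4 = 16 thirty-second notes.
Each duration in thirty-second notes: a full eighth-note triplet (3 notes) (three triplet eighths span one quarter) = 8; quarter = 8; dotted quarter = 12; quarter tied to eighth (quarter + eighth) = 12; eighth note = 4; quarter tied to eighth (quarter + eighth) = 12; dotted quarter note = 12; dotted sixteenth note = 3; a full eighth-note triplet (3 notes) (three triplet eighths span one quarter) = 8.
Sum: 8 + 8 + 12 + 12 + 4 + 12 + 12 + 3 + 8 = 79.
79 ÷ 16 = 4 complete bars with 15 left over.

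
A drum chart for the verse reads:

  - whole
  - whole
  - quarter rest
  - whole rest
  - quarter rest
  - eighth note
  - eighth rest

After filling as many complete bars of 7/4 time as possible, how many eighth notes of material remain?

2

One bar of 7/4 = 14 eighth notes.
Each duration in eighth notes: whole = 8; whole = 8; quarter rest = 2; whole rest = 8; quarter rest = 2; eighth note = 1; eighth rest = 1.
Altogether 8 + 8 + 2 + 8 + 2 + 1 + 1 = 30.
30 ÷ 14 = 2 complete bars with 2 eighth notes remaining.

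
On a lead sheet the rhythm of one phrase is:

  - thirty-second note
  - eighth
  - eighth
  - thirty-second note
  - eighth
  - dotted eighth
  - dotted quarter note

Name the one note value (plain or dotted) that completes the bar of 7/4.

The bar of 7/4 = 56 thirty-second notes.
In thirty-second notes: thirty-second note = 1; eighth = 4; eighth = 4; thirty-second note = 1; eighth = 4; dotted eighth = 6; dotted quarter note = 12.
Total: 1 + 4 + 4 + 1 + 4 + 6 + 12 = 32.
Remaining: 56 − 32 = 24 thirty-second notes, which is a dotted half note.

dotted half note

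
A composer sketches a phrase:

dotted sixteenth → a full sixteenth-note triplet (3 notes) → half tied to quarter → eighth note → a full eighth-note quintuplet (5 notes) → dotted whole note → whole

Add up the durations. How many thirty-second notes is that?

131

Working in thirty-second notes: dotted sixteenth = 3; a full sixteenth-note triplet (3 notes) (three triplet sixteenths span one eighth) = 4; half tied to quarter (half + quarter) = 24; eighth note = 4; a full eighth-note quintuplet (5 notes) (five quintuplet eighths span one half) = 16; dotted whole note = 48; whole = 32.
Sum: 3 + 4 + 24 + 4 + 16 + 48 + 32 = 131 thirty-second notes.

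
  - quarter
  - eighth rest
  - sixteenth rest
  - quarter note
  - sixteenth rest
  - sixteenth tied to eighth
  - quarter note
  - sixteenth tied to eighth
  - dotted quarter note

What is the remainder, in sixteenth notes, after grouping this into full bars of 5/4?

One bar of 5/4 = 20 sixteenth notes.
Convert each value to sixteenth notes: quarter = 4; eighth rest = 2; sixteenth rest = 1; quarter note = 4; sixteenth rest = 1; sixteenth tied to eighth (sixteenth + eighth) = 3; quarter note = 4; sixteenth tied to eighth (sixteenth + eighth) = 3; dotted quarter note = 6.
Total: 4 + 2 + 1 + 4 + 1 + 3 + 4 + 3 + 6 = 28.
28 ÷ 20 = 1 complete bar with 8 sixteenth notes remaining.

8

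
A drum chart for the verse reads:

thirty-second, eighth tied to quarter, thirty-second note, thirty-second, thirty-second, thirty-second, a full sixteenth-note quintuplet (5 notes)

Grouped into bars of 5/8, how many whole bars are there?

1

One bar of 5/8 = 20 thirty-second notes.
Working in thirty-second notes: thirty-second = 1; eighth tied to quarter (eighth + quarter) = 12; thirty-second note = 1; thirty-second = 1; thirty-second = 1; thirty-second = 1; a full sixteenth-note quintuplet (5 notes) (five quintuplet sixteenths span one quarter) = 8.
Altogether 1 + 12 + 1 + 1 + 1 + 1 + 8 = 25.
25 ÷ 20 = 1 complete bar with 5 left over.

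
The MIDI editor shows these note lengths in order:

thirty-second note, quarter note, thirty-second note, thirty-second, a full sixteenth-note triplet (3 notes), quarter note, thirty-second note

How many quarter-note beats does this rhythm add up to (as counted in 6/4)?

3

One quarter-note beat = 8 thirty-second notes.
Convert each value to thirty-second notes: thirty-second note = 1; quarter note = 8; thirty-second note = 1; thirty-second = 1; a full sixteenth-note triplet (3 notes) (three triplet sixteenths span one eighth) = 4; quarter note = 8; thirty-second note = 1.
Sum: 1 + 8 + 1 + 1 + 4 + 8 + 1 = 24.
24 ÷ 8 = 3 beats.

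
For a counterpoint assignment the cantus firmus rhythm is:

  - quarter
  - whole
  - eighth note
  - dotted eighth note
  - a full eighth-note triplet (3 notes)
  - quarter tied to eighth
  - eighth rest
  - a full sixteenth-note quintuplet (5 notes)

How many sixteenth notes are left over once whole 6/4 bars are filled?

17

One bar of 6/4 = 24 sixteenth notes.
Each duration in sixteenth notes: quarter = 4; whole = 16; eighth note = 2; dotted eighth note = 3; a full eighth-note triplet (3 notes) (three triplet eighths span one quarter) = 4; quarter tied to eighth (quarter + eighth) = 6; eighth rest = 2; a full sixteenth-note quintuplet (5 notes) (five quintuplet sixteenths span one quarter) = 4.
Adding: 4 + 16 + 2 + 3 + 4 + 6 + 2 + 4 = 41.
41 ÷ 24 = 1 complete bar with 17 sixteenth notes remaining.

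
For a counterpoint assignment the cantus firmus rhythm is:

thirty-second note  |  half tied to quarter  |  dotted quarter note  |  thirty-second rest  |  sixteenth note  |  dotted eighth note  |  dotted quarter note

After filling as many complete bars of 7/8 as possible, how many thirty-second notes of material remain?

One bar of 7/8 = 28 thirty-second notes.
Convert each value to thirty-second notes: thirty-second note = 1; half tied to quarter (half + quarter) = 24; dotted quarter note = 12; thirty-second rest = 1; sixteenth note = 2; dotted eighth note = 6; dotted quarter note = 12.
Adding: 1 + 24 + 12 + 1 + 2 + 6 + 12 = 58.
58 ÷ 28 = 2 complete bars with 2 thirty-second notes remaining.

2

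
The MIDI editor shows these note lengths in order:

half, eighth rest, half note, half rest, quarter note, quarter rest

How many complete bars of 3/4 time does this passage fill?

One bar of 3/4 = 6 eighth notes.
Convert each value to eighth notes: half = 4; eighth rest = 1; half note = 4; half rest = 4; quarter note = 2; quarter rest = 2.
Adding: 4 + 1 + 4 + 4 + 2 + 2 = 17.
17 ÷ 6 = 2 complete bars with 5 left over.

2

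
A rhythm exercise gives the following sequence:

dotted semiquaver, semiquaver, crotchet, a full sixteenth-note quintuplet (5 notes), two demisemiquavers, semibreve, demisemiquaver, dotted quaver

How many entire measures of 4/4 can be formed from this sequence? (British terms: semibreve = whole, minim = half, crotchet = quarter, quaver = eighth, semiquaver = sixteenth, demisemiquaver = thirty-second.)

1

One bar of 4/4 = 32 thirty-second notes.
Working in thirty-second notes: dotted semiquaver = 3; semiquaver = 2; crotchet = 8; a full sixteenth-note quintuplet (5 notes) (five quintuplet sixteenths span one quarter) = 8; demisemiquaver = 1; demisemiquaver = 1; semibreve = 32; demisemiquaver = 1; dotted quaver = 6.
Sum: 3 + 2 + 8 + 8 + 1 + 1 + 32 + 1 + 6 = 62.
62 ÷ 32 = 1 complete bar with 30 left over.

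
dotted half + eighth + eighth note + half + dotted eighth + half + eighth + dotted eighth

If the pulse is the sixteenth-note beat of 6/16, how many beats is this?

40

One sixteenth-note beat = 2 thirty-second notes.
Convert each value to thirty-second notes: dotted half = 24; eighth = 4; eighth note = 4; half = 16; dotted eighth = 6; half = 16; eighth = 4; dotted eighth = 6.
Altogether 24 + 4 + 4 + 16 + 6 + 16 + 4 + 6 = 80.
80 ÷ 2 = 40 beats.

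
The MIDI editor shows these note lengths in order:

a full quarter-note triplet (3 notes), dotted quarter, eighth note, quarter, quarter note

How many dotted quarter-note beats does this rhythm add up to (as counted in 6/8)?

One dotted quarter-note beat = 3 eighth notes.
Convert each value to eighth notes: a full quarter-note triplet (3 notes) (three triplet quarters span one half) = 4; dotted quarter = 3; eighth note = 1; quarter = 2; quarter note = 2.
Sum: 4 + 3 + 1 + 2 + 2 = 12.
12 ÷ 3 = 4 beats.

4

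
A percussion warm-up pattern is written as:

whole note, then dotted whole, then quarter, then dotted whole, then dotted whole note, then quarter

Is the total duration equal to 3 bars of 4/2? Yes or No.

One bar of 4/2 = 8 quarter notes, so 3 bars = 24.
Each duration in quarter notes: whole note = 4; dotted whole = 6; quarter = 1; dotted whole = 6; dotted whole note = 6; quarter = 1.
Adding: 4 + 6 + 1 + 6 + 6 + 1 = 24.
24 equals 24, so the answer is Yes.

Yes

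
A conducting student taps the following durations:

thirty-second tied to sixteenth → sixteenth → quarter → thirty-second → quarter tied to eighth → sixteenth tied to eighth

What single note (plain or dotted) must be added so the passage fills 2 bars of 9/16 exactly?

eighth note

2 bars of 9/16 = 36 thirty-second notes.
Working in thirty-second notes: thirty-second tied to sixteenth (thirty-second + sixteenth) = 3; sixteenth = 2; quarter = 8; thirty-second = 1; quarter tied to eighth (quarter + eighth) = 12; sixteenth tied to eighth (sixteenth + eighth) = 6.
Adding: 3 + 2 + 8 + 1 + 12 + 6 = 32.
Remaining: 36 − 32 = 4 thirty-second notes, which is a eighth note.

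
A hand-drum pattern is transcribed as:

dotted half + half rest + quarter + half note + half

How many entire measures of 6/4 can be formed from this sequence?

1

One bar of 6/4 = 6 quarter notes.
Each duration in quarter notes: dotted half = 3; half rest = 2; quarter = 1; half note = 2; half = 2.
Total: 3 + 2 + 1 + 2 + 2 = 10.
10 ÷ 6 = 1 complete bar with 4 left over.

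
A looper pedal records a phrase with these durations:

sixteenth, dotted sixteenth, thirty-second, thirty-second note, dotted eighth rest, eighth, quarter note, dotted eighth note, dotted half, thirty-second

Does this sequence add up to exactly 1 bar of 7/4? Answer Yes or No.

One bar of 7/4 = 56 thirty-second notes.
Express everything in thirty-second notes: sixteenth = 2; dotted sixteenth = 3; thirty-second = 1; thirty-second note = 1; dotted eighth rest = 6; eighth = 4; quarter note = 8; dotted eighth note = 6; dotted half = 24; thirty-second = 1.
Sum: 2 + 3 + 1 + 1 + 6 + 4 + 8 + 6 + 24 + 1 = 56.
56 equals 56, so the answer is Yes.

Yes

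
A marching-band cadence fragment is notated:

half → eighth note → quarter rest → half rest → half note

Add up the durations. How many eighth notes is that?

15

In eighth notes: half = 4; eighth note = 1; quarter rest = 2; half rest = 4; half note = 4.
Altogether 4 + 1 + 2 + 4 + 4 = 15 eighth notes.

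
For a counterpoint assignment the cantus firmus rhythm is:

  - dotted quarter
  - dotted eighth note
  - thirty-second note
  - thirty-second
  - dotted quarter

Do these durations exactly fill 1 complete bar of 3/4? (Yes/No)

No

One bar of 3/4 = 24 thirty-second notes.
Convert each value to thirty-second notes: dotted quarter = 12; dotted eighth note = 6; thirty-second note = 1; thirty-second = 1; dotted quarter = 12.
Adding: 12 + 6 + 1 + 1 + 12 = 32.
32 exceeds 24, so the answer is No.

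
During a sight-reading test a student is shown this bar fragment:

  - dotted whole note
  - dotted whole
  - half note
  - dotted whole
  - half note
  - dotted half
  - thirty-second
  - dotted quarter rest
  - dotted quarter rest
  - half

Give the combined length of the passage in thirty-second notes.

Express everything in thirty-second notes: dotted whole note = 48; dotted whole = 48; half note = 16; dotted whole = 48; half note = 16; dotted half = 24; thirty-second = 1; dotted quarter rest = 12; dotted quarter rest = 12; half = 16.
Adding: 48 + 48 + 16 + 48 + 16 + 24 + 1 + 12 + 12 + 16 = 241 thirty-second notes.

241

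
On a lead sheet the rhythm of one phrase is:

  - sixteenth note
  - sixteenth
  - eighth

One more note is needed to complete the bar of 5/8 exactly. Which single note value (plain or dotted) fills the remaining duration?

The bar of 5/8 = 10 sixteenth notes.
In sixteenth notes: sixteenth note = 1; sixteenth = 1; eighth = 2.
Sum: 1 + 1 + 2 = 4.
Remaining: 10 − 4 = 6 sixteenth notes, which is a dotted quarter note.

dotted quarter note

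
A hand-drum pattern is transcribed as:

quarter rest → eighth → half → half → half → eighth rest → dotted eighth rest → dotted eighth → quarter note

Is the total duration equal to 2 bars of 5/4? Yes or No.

No

One bar of 5/4 = 20 sixteenth notes, so 2 bars = 40.
In sixteenth notes: quarter rest = 4; eighth = 2; half = 8; half = 8; half = 8; eighth rest = 2; dotted eighth rest = 3; dotted eighth = 3; quarter note = 4.
Altogether 4 + 2 + 8 + 8 + 8 + 2 + 3 + 3 + 4 = 42.
42 exceeds 40, so the answer is No.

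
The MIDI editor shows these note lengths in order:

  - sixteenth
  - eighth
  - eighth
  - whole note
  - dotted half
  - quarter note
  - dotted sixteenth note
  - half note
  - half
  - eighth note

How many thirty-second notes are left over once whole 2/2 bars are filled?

One bar of 2/2 = 32 thirty-second notes.
Convert each value to thirty-second notes: sixteenth = 2; eighth = 4; eighth = 4; whole note = 32; dotted half = 24; quarter note = 8; dotted sixteenth note = 3; half note = 16; half = 16; eighth note = 4.
Sum: 2 + 4 + 4 + 32 + 24 + 8 + 3 + 16 + 16 + 4 = 113.
113 ÷ 32 = 3 complete bars with 17 thirty-second notes remaining.

17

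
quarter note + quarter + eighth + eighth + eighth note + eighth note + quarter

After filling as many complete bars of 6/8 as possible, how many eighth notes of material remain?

One bar of 6/8 = 6 eighth notes.
In eighth notes: quarter note = 2; quarter = 2; eighth = 1; eighth = 1; eighth note = 1; eighth note = 1; quarter = 2.
Sum: 2 + 2 + 1 + 1 + 1 + 1 + 2 = 10.
10 ÷ 6 = 1 complete bar with 4 eighth notes remaining.

4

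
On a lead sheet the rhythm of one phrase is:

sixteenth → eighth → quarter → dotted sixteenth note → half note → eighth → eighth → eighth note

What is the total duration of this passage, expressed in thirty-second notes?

Express everything in thirty-second notes: sixteenth = 2; eighth = 4; quarter = 8; dotted sixteenth note = 3; half note = 16; eighth = 4; eighth = 4; eighth note = 4.
Total: 2 + 4 + 8 + 3 + 16 + 4 + 4 + 4 = 45 thirty-second notes.

45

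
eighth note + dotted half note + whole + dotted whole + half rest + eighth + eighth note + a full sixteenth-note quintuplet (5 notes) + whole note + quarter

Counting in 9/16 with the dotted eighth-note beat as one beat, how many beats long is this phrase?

30

One dotted eighth-note beat = 3 sixteenth notes.
Working in sixteenth notes: eighth note = 2; dotted half note = 12; whole = 16; dotted whole = 24; half rest = 8; eighth = 2; eighth note = 2; a full sixteenth-note quintuplet (5 notes) (five quintuplet sixteenths span one quarter) = 4; whole note = 16; quarter = 4.
Adding: 2 + 12 + 16 + 24 + 8 + 2 + 2 + 4 + 16 + 4 = 90.
90 ÷ 3 = 30 beats.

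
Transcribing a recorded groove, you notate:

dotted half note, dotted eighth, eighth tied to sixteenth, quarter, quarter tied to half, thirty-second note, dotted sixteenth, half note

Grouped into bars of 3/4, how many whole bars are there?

3

One bar of 3/4 = 24 thirty-second notes.
Each duration in thirty-second notes: dotted half note = 24; dotted eighth = 6; eighth tied to sixteenth (eighth + sixteenth) = 6; quarter = 8; quarter tied to half (quarter + half) = 24; thirty-second note = 1; dotted sixteenth = 3; half note = 16.
Total: 24 + 6 + 6 + 8 + 24 + 1 + 3 + 16 = 88.
88 ÷ 24 = 3 complete bars with 16 left over.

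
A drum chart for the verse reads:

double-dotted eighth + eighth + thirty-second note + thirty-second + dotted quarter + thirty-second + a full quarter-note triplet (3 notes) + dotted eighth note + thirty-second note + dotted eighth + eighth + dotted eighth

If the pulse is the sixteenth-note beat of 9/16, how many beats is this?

32.5

One sixteenth-note beat = 2 thirty-second notes.
Express everything in thirty-second notes: double-dotted eighth = 7; eighth = 4; thirty-second note = 1; thirty-second = 1; dotted quarter = 12; thirty-second = 1; a full quarter-note triplet (3 notes) (three triplet quarters span one half) = 16; dotted eighth note = 6; thirty-second note = 1; dotted eighth = 6; eighth = 4; dotted eighth = 6.
Total: 7 + 4 + 1 + 1 + 12 + 1 + 16 + 6 + 1 + 6 + 4 + 6 = 65.
65 ÷ 2 = 32.5 beats.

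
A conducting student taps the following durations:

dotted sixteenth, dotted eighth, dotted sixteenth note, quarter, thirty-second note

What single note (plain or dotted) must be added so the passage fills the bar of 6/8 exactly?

dotted sixteenth note

The bar of 6/8 = 24 thirty-second notes.
Each duration in thirty-second notes: dotted sixteenth = 3; dotted eighth = 6; dotted sixteenth note = 3; quarter = 8; thirty-second note = 1.
Altogether 3 + 6 + 3 + 8 + 1 = 21.
Remaining: 24 − 21 = 3 thirty-second notes, which is a dotted sixteenth note.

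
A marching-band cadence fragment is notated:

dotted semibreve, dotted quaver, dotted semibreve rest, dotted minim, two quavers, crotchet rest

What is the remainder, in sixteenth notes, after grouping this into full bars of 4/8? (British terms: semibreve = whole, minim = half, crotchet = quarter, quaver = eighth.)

One bar of 4/8 = 8 sixteenth notes.
Working in sixteenth notes: dotted semibreve = 24; dotted quaver = 3; dotted semibreve rest = 24; dotted minim = 12; quaver = 2; quaver = 2; crotchet rest = 4.
Sum: 24 + 3 + 24 + 12 + 2 + 2 + 4 = 71.
71 ÷ 8 = 8 complete bars with 7 sixteenth notes remaining.

7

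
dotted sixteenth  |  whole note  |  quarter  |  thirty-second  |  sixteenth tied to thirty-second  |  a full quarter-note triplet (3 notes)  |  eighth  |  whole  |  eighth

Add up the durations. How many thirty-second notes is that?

103

Each duration in thirty-second notes: dotted sixteenth = 3; whole note = 32; quarter = 8; thirty-second = 1; sixteenth tied to thirty-second (sixteenth + thirty-second) = 3; a full quarter-note triplet (3 notes) (three triplet quarters span one half) = 16; eighth = 4; whole = 32; eighth = 4.
Altogether 3 + 32 + 8 + 1 + 3 + 16 + 4 + 32 + 4 = 103 thirty-second notes.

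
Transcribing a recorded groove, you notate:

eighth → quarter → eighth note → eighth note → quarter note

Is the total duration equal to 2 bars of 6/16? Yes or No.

No

One bar of 6/16 = 3 eighth notes, so 2 bars = 6.
Each duration in eighth notes: eighth = 1; quarter = 2; eighth note = 1; eighth note = 1; quarter note = 2.
Adding: 1 + 2 + 1 + 1 + 2 = 7.
7 exceeds 6, so the answer is No.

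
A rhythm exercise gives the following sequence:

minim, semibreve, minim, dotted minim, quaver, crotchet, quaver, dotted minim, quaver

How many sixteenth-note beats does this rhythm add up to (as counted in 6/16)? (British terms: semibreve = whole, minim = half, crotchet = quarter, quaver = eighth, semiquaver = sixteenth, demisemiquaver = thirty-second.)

66

One sixteenth-note beat = 2 thirty-second notes.
In thirty-second notes: minim = 16; semibreve = 32; minim = 16; dotted minim = 24; quaver = 4; crotchet = 8; quaver = 4; dotted minim = 24; quaver = 4.
Sum: 16 + 32 + 16 + 24 + 4 + 8 + 4 + 24 + 4 = 132.
132 ÷ 2 = 66 beats.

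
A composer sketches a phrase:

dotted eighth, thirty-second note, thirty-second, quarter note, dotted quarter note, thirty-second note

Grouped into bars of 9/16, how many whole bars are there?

One bar of 9/16 = 18 thirty-second notes.
In thirty-second notes: dotted eighth = 6; thirty-second note = 1; thirty-second = 1; quarter note = 8; dotted quarter note = 12; thirty-second note = 1.
Adding: 6 + 1 + 1 + 8 + 12 + 1 = 29.
29 ÷ 18 = 1 complete bar with 11 left over.

1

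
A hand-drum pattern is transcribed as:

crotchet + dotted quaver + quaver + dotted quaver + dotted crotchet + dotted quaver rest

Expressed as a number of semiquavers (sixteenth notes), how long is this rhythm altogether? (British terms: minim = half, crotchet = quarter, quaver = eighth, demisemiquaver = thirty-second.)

Each duration in sixteenth notes: crotchet = 4; dotted quaver = 3; quaver = 2; dotted quaver = 3; dotted crotchet = 6; dotted quaver rest = 3.
Adding: 4 + 3 + 2 + 3 + 6 + 3 = 21 sixteenth notes.

21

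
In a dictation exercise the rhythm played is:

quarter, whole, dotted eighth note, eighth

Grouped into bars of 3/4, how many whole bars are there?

2

One bar of 3/4 = 12 sixteenth notes.
Convert each value to sixteenth notes: quarter = 4; whole = 16; dotted eighth note = 3; eighth = 2.
Adding: 4 + 16 + 3 + 2 = 25.
25 ÷ 12 = 2 complete bars with 1 left over.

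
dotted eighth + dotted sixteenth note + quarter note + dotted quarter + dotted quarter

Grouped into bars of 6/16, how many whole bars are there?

One bar of 6/16 = 12 thirty-second notes.
Convert each value to thirty-second notes: dotted eighth = 6; dotted sixteenth note = 3; quarter note = 8; dotted quarter = 12; dotted quarter = 12.
Total: 6 + 3 + 8 + 12 + 12 = 41.
41 ÷ 12 = 3 complete bars with 5 left over.

3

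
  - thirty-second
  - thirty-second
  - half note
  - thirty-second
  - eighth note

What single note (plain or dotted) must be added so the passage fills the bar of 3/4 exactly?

thirty-second note

The bar of 3/4 = 24 thirty-second notes.
Working in thirty-second notes: thirty-second = 1; thirty-second = 1; half note = 16; thirty-second = 1; eighth note = 4.
Sum: 1 + 1 + 16 + 1 + 4 = 23.
Remaining: 24 − 23 = 1 thirty-second note, which is a thirty-second note.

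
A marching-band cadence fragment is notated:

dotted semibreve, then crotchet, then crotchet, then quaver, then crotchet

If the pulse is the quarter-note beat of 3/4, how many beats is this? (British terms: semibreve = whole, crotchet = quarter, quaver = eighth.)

9.5

One quarter-note beat = 2 eighth notes.
In eighth notes: dotted semibreve = 12; crotchet = 2; crotchet = 2; quaver = 1; crotchet = 2.
Total: 12 + 2 + 2 + 1 + 2 = 19.
19 ÷ 2 = 9.5 beats.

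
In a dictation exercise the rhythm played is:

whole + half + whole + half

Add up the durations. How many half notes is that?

Express everything in half notes: whole = 2; half = 1; whole = 2; half = 1.
Total: 2 + 1 + 2 + 1 = 6 half notes.

6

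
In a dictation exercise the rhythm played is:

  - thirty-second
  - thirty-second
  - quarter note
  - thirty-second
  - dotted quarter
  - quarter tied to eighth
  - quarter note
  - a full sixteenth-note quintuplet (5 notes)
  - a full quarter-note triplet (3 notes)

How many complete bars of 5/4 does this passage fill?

1

One bar of 5/4 = 40 thirty-second notes.
In thirty-second notes: thirty-second = 1; thirty-second = 1; quarter note = 8; thirty-second = 1; dotted quarter = 12; quarter tied to eighth (quarter + eighth) = 12; quarter note = 8; a full sixteenth-note quintuplet (5 notes) (five quintuplet sixteenths span one quarter) = 8; a full quarter-note triplet (3 notes) (three triplet quarters span one half) = 16.
Total: 1 + 1 + 8 + 1 + 12 + 12 + 8 + 8 + 16 = 67.
67 ÷ 40 = 1 complete bar with 27 left over.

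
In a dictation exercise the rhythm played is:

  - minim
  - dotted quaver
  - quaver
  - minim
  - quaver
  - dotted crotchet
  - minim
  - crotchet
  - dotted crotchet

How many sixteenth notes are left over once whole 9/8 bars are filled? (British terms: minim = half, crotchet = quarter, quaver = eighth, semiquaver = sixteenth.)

11

One bar of 9/8 = 18 sixteenth notes.
Working in sixteenth notes: minim = 8; dotted quaver = 3; quaver = 2; minim = 8; quaver = 2; dotted crotchet = 6; minim = 8; crotchet = 4; dotted crotchet = 6.
Sum: 8 + 3 + 2 + 8 + 2 + 6 + 8 + 4 + 6 = 47.
47 ÷ 18 = 2 complete bars with 11 sixteenth notes remaining.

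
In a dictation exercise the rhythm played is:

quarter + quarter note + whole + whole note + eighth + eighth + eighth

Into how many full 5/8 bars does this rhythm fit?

4

One bar of 5/8 = 5 eighth notes.
Convert each value to eighth notes: quarter = 2; quarter note = 2; whole = 8; whole note = 8; eighth = 1; eighth = 1; eighth = 1.
Altogether 2 + 2 + 8 + 8 + 1 + 1 + 1 = 23.
23 ÷ 5 = 4 complete bars with 3 left over.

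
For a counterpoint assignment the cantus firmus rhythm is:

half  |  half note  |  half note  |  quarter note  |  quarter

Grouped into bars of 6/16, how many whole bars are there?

5

One bar of 6/16 = 3 eighth notes.
Convert each value to eighth notes: half = 4; half note = 4; half note = 4; quarter note = 2; quarter = 2.
Altogether 4 + 4 + 4 + 2 + 2 = 16.
16 ÷ 3 = 5 complete bars with 1 left over.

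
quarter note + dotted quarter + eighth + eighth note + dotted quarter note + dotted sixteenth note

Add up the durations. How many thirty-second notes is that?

Convert each value to thirty-second notes: quarter note = 8; dotted quarter = 12; eighth = 4; eighth note = 4; dotted quarter note = 12; dotted sixteenth note = 3.
Sum: 8 + 12 + 4 + 4 + 12 + 3 = 43 thirty-second notes.

43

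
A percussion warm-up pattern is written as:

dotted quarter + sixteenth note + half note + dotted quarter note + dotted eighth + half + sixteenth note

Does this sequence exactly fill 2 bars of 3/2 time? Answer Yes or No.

No

One bar of 3/2 = 24 sixteenth notes, so 2 bars = 48.
Convert each value to sixteenth notes: dotted quarter = 6; sixteenth note = 1; half note = 8; dotted quarter note = 6; dotted eighth = 3; half = 8; sixteenth note = 1.
Adding: 6 + 1 + 8 + 6 + 3 + 8 + 1 = 33.
33 falls short of 48, so the answer is No.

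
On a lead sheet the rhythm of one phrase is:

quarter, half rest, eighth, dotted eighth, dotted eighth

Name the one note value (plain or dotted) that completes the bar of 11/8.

eighth note

The bar of 11/8 = 22 sixteenth notes.
Working in sixteenth notes: quarter = 4; half rest = 8; eighth = 2; dotted eighth = 3; dotted eighth = 3.
Sum: 4 + 8 + 2 + 3 + 3 = 20.
Remaining: 22 − 20 = 2 sixteenth notes, which is a eighth note.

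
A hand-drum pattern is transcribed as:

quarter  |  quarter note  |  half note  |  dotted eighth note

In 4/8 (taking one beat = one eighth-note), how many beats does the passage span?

9.5

One eighth-note beat = 2 sixteenth notes.
In sixteenth notes: quarter = 4; quarter note = 4; half note = 8; dotted eighth note = 3.
Total: 4 + 4 + 8 + 3 = 19.
19 ÷ 2 = 9.5 beats.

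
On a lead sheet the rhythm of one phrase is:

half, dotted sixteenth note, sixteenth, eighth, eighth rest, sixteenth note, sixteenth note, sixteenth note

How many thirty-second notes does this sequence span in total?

35

Convert each value to thirty-second notes: half = 16; dotted sixteenth note = 3; sixteenth = 2; eighth = 4; eighth rest = 4; sixteenth note = 2; sixteenth note = 2; sixteenth note = 2.
Adding: 16 + 3 + 2 + 4 + 4 + 2 + 2 + 2 = 35 thirty-second notes.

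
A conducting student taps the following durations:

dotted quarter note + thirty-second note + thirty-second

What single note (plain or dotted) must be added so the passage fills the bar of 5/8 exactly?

dotted eighth note

The bar of 5/8 = 20 thirty-second notes.
Express everything in thirty-second notes: dotted quarter note = 12; thirty-second note = 1; thirty-second = 1.
Adding: 12 + 1 + 1 = 14.
Remaining: 20 − 14 = 6 thirty-second notes, which is a dotted eighth note.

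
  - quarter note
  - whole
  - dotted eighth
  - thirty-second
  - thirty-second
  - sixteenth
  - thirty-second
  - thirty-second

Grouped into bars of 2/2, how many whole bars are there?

One bar of 2/2 = 32 thirty-second notes.
Working in thirty-second notes: quarter note = 8; whole = 32; dotted eighth = 6; thirty-second = 1; thirty-second = 1; sixteenth = 2; thirty-second = 1; thirty-second = 1.
Total: 8 + 32 + 6 + 1 + 1 + 2 + 1 + 1 = 52.
52 ÷ 32 = 1 complete bar with 20 left over.

1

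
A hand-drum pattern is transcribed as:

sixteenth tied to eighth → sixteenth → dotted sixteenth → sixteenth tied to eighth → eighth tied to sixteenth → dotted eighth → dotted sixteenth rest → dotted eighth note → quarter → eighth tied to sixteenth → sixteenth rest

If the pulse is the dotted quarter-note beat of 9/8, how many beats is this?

4.5

One dotted quarter-note beat = 12 thirty-second notes.
Working in thirty-second notes: sixteenth tied to eighth (sixteenth + eighth) = 6; sixteenth = 2; dotted sixteenth = 3; sixteenth tied to eighth (sixteenth + eighth) = 6; eighth tied to sixteenth (eighth + sixteenth) = 6; dotted eighth = 6; dotted sixteenth rest = 3; dotted eighth note = 6; quarter = 8; eighth tied to sixteenth (eighth + sixteenth) = 6; sixteenth rest = 2.
Total: 6 + 2 + 3 + 6 + 6 + 6 + 3 + 6 + 8 + 6 + 2 = 54.
54 ÷ 12 = 4.5 beats.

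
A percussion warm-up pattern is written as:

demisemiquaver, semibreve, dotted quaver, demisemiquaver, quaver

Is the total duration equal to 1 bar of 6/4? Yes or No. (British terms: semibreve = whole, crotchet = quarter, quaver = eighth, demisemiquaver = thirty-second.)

No

One bar of 6/4 = 48 thirty-second notes.
Convert each value to thirty-second notes: demisemiquaver = 1; semibreve = 32; dotted quaver = 6; demisemiquaver = 1; quaver = 4.
Sum: 1 + 32 + 6 + 1 + 4 = 44.
44 falls short of 48, so the answer is No.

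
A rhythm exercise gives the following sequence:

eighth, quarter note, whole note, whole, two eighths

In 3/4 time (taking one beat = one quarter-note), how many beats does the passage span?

10.5

One quarter-note beat = 2 eighth notes.
Express everything in eighth notes: eighth = 1; quarter note = 2; whole note = 8; whole = 8; eighth = 1; eighth = 1.
Sum: 1 + 2 + 8 + 8 + 1 + 1 = 21.
21 ÷ 2 = 10.5 beats.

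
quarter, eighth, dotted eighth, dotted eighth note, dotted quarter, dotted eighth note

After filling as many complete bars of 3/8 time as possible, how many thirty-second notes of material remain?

6

One bar of 3/8 = 6 sixteenth notes.
Working in sixteenth notes: quarter = 4; eighth = 2; dotted eighth = 3; dotted eighth note = 3; dotted quarter = 6; dotted eighth note = 3.
Altogether 4 + 2 + 3 + 3 + 6 + 3 = 21.
21 ÷ 6 = 3 complete bars with 3 sixteenth notes remaining = 6 thirty-second notes.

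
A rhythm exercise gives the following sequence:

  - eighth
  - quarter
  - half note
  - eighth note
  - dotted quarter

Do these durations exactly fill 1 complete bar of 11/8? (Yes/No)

Yes

One bar of 11/8 = 11 eighth notes.
Each duration in eighth notes: eighth = 1; quarter = 2; half note = 4; eighth note = 1; dotted quarter = 3.
Sum: 1 + 2 + 4 + 1 + 3 = 11.
11 equals 11, so the answer is Yes.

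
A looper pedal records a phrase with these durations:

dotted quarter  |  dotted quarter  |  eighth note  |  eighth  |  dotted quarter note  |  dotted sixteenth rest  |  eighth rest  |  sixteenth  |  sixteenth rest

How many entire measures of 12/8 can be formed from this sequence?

1

One bar of 12/8 = 48 thirty-second notes.
Express everything in thirty-second notes: dotted quarter = 12; dotted quarter = 12; eighth note = 4; eighth = 4; dotted quarter note = 12; dotted sixteenth rest = 3; eighth rest = 4; sixteenth = 2; sixteenth rest = 2.
Total: 12 + 12 + 4 + 4 + 12 + 3 + 4 + 2 + 2 = 55.
55 ÷ 48 = 1 complete bar with 7 left over.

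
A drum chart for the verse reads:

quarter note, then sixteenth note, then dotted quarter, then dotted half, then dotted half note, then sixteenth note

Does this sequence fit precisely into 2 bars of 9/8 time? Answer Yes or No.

Yes

One bar of 9/8 = 18 sixteenth notes, so 2 bars = 36.
Working in sixteenth notes: quarter note = 4; sixteenth note = 1; dotted quarter = 6; dotted half = 12; dotted half note = 12; sixteenth note = 1.
Adding: 4 + 1 + 6 + 12 + 12 + 1 = 36.
36 equals 36, so the answer is Yes.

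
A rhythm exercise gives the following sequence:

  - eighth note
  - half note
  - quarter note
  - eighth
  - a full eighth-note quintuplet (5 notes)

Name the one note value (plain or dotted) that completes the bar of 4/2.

The bar of 4/2 = 16 eighth notes.
Working in eighth notes: eighth note = 1; half note = 4; quarter note = 2; eighth = 1; a full eighth-note quintuplet (5 notes) (five quintuplet eighths span one half) = 4.
Adding: 1 + 4 + 2 + 1 + 4 = 12.
Remaining: 16 − 12 = 4 eighth notes, which is a half note.

half note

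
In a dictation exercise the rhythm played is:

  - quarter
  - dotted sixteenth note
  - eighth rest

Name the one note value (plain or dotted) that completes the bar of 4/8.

thirty-second note

The bar of 4/8 = 16 thirty-second notes.
Express everything in thirty-second notes: quarter = 8; dotted sixteenth note = 3; eighth rest = 4.
Total: 8 + 3 + 4 = 15.
Remaining: 16 − 15 = 1 thirty-second note, which is a thirty-second note.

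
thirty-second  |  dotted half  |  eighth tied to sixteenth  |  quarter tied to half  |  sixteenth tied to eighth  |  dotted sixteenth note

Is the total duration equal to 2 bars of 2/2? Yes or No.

Yes

One bar of 2/2 = 32 thirty-second notes, so 2 bars = 64.
Express everything in thirty-second notes: thirty-second = 1; dotted half = 24; eighth tied to sixteenth (eighth + sixteenth) = 6; quarter tied to half (quarter + half) = 24; sixteenth tied to eighth (sixteenth + eighth) = 6; dotted sixteenth note = 3.
Total: 1 + 24 + 6 + 24 + 6 + 3 = 64.
64 equals 64, so the answer is Yes.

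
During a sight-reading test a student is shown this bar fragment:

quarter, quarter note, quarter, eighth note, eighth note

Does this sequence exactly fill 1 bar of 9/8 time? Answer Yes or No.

One bar of 9/8 = 9 eighth notes.
Each duration in eighth notes: quarter = 2; quarter note = 2; quarter = 2; eighth note = 1; eighth note = 1.
Adding: 2 + 2 + 2 + 1 + 1 = 8.
8 falls short of 9, so the answer is No.

No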